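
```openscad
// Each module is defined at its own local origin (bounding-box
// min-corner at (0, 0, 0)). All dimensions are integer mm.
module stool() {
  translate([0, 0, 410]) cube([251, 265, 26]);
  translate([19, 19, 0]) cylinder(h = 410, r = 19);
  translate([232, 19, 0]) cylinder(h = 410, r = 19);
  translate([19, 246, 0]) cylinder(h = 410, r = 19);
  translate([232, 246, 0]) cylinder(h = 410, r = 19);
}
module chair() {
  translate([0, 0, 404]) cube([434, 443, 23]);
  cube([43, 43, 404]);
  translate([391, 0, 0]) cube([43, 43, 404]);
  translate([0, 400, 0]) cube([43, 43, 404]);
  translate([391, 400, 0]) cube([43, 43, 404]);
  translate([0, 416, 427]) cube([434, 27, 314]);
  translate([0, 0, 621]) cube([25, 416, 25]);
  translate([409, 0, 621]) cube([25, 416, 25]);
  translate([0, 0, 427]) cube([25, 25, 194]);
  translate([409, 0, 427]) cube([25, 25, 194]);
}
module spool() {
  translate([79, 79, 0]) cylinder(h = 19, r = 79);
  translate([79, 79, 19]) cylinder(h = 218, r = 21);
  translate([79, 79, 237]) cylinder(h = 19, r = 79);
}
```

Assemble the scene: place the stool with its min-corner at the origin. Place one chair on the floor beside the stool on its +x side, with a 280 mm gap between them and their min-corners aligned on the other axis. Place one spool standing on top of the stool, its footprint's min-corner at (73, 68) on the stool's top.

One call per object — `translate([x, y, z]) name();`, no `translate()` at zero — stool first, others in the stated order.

stool();
translate([531, 0, 0]) chair();
translate([73, 68, 436]) spool();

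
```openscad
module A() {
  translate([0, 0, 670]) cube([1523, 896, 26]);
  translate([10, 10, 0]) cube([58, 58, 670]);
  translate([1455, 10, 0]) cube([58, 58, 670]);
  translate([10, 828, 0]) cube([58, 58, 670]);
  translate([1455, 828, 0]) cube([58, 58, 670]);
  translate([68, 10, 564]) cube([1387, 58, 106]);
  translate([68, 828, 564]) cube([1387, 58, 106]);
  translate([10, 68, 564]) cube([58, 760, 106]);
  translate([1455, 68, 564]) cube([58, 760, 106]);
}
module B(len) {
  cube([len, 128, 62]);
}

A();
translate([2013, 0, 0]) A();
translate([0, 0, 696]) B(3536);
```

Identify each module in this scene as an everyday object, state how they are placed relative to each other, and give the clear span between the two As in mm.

A is a table. B is a beam. A beam spans the tops of two tables. The clear span between the two tables is 490 mm.

Second table starts at x = 2013; first ends at x = 1523; clear span = 2013 − 1523 = 490 mm.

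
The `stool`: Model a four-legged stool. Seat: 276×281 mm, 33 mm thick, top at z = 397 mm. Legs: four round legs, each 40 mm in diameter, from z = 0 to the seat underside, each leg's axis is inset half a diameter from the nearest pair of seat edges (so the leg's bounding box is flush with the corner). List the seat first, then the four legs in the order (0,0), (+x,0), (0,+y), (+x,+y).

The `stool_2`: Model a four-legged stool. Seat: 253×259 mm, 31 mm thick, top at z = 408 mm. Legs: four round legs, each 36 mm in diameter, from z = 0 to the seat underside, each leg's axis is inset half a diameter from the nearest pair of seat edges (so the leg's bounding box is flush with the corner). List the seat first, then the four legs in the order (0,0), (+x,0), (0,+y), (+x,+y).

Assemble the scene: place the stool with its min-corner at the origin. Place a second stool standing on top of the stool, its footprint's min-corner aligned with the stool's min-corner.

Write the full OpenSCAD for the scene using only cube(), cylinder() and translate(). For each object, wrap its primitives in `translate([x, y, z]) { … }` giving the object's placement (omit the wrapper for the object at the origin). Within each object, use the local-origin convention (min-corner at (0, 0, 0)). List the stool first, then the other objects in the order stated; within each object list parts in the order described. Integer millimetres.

translate([0, 0, 364]) cube([276, 281, 33]);
translate([20, 20, 0]) cylinder(h = 364, r = 20);
translate([256, 20, 0]) cylinder(h = 364, r = 20);
translate([20, 261, 0]) cylinder(h = 364, r = 20);
translate([256, 261, 0]) cylinder(h = 364, r = 20);
translate([0, 0, 397]) {
  translate([0, 0, 377]) cube([253, 259, 31]);
  translate([18, 18, 0]) cylinder(h = 377, r = 18);
  translate([235, 18, 0]) cylinder(h = 377, r = 18);
  translate([18, 241, 0]) cylinder(h = 377, r = 18);
  translate([235, 241, 0]) cylinder(h = 377, r = 18);
}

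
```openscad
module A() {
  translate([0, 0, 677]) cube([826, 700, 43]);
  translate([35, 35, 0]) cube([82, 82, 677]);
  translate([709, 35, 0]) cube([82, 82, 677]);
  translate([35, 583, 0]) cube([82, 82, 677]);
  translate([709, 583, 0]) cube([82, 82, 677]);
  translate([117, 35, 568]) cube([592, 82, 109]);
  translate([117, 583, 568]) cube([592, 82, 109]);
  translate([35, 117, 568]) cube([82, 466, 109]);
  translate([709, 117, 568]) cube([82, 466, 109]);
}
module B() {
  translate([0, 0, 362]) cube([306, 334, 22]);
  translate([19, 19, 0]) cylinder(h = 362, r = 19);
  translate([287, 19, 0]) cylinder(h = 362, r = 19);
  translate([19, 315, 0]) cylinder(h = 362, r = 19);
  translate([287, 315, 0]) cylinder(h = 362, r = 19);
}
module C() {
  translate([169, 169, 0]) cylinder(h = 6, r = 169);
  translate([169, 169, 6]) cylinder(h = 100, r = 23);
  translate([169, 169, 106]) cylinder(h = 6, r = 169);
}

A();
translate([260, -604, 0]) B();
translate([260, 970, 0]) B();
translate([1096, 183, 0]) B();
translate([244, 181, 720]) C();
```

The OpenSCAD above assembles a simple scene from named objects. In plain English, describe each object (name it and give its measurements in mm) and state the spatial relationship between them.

A is a rectangular dining table. The top is 826×700×43 mm with its upper surface at z = 720 mm. It stands on four 82×82 mm square legs, each inset 35 mm from the nearest pair of top edges, running from the floor to the underside of the top. Four apron rails, 82 mm thick and 109 mm tall, run between adjacent legs with their top edges flush with the underside of the top and their outer faces flush with the legs' outer faces.

B is a simple wooden stool: a rectangular seat 306 mm (x) by 334 mm (y), 22 mm thick, top face at z = 384 mm, on four round legs, each 38 mm in diameter. The legs rest on z = 0, each leg's axis is inset half a diameter from the nearest pair of seat edges (so the leg's bounding box is flush with the corner).

C is a spool: two coaxial disc flanges of radius 169 mm and thickness 6 mm, joined by a core cylinder of radius 23 mm and height 100 mm. The lower flange rests on z = 0 and the three cylinders share a vertical axis.

Three stools sit around the table at the −y, +y, +x sides. The spool is on top of the table, centred.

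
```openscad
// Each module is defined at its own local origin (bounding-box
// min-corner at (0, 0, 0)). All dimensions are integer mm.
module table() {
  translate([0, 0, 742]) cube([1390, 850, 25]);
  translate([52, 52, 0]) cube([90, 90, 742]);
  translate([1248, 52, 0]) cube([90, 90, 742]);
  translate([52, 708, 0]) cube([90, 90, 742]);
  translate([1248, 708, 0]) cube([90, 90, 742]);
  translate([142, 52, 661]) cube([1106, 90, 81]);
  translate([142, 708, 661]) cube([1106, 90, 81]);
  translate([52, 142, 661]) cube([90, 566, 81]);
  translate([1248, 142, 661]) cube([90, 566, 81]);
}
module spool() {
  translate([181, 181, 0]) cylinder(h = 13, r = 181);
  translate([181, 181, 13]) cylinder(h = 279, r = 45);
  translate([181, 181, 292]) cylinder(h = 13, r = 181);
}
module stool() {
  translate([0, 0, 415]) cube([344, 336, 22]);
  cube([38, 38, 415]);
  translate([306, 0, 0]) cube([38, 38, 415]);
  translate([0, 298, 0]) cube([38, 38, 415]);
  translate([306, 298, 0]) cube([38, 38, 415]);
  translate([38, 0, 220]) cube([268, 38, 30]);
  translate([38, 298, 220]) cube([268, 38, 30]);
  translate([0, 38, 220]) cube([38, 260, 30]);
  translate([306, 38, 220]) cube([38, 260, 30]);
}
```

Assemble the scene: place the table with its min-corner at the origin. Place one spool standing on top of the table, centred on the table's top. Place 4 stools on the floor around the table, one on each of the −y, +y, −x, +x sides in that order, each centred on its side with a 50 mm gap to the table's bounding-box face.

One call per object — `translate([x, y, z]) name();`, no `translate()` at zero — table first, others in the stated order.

table();
translate([514, 244, 767]) spool();
translate([523, -386, 0]) stool();
translate([523, 900, 0]) stool();
translate([-394, 257, 0]) stool();
translate([1440, 257, 0]) stool();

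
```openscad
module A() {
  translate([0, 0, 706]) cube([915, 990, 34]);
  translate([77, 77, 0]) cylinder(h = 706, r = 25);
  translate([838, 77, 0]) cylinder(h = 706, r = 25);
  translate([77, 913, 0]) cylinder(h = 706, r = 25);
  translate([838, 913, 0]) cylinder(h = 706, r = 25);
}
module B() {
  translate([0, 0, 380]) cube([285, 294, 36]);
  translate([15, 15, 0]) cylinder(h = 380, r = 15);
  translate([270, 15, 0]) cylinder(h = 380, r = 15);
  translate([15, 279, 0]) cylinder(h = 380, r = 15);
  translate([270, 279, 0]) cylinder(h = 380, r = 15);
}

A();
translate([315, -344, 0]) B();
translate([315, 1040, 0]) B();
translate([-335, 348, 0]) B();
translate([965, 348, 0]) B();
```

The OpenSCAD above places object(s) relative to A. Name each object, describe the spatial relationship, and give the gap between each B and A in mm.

A is a table. B is a stool. Four stools sit around the table at the −y, +y, −x, +x sides. The gap between each stool and the table is 50 mm.

Each stool's nearest face is 50 mm from the table's bounding box.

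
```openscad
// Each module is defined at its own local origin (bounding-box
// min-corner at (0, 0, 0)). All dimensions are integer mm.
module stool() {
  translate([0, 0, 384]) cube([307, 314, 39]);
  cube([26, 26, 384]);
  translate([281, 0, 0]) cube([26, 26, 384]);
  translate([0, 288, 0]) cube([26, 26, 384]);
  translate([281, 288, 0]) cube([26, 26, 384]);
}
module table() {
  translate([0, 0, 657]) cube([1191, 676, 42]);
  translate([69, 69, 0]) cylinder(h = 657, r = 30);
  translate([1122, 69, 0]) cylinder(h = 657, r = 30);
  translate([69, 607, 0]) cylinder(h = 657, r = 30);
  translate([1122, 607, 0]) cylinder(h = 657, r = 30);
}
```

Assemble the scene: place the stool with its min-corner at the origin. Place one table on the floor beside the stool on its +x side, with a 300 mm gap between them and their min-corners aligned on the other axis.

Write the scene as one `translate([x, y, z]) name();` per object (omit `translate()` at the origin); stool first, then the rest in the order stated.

stool();
translate([607, 0, 0]) table();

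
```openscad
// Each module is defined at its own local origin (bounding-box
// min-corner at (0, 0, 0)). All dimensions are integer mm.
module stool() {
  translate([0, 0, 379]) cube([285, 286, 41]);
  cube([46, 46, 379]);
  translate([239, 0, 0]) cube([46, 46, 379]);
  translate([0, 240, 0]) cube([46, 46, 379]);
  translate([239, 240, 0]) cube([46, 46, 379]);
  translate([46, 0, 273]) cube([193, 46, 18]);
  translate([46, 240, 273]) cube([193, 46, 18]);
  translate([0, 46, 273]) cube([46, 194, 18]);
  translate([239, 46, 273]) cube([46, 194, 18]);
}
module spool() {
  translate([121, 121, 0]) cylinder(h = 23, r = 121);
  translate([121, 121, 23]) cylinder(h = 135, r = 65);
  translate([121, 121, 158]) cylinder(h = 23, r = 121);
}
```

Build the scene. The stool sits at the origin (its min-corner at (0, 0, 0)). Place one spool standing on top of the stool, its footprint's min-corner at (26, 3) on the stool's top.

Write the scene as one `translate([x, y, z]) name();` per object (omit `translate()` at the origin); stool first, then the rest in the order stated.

stool();
translate([26, 3, 420]) spool();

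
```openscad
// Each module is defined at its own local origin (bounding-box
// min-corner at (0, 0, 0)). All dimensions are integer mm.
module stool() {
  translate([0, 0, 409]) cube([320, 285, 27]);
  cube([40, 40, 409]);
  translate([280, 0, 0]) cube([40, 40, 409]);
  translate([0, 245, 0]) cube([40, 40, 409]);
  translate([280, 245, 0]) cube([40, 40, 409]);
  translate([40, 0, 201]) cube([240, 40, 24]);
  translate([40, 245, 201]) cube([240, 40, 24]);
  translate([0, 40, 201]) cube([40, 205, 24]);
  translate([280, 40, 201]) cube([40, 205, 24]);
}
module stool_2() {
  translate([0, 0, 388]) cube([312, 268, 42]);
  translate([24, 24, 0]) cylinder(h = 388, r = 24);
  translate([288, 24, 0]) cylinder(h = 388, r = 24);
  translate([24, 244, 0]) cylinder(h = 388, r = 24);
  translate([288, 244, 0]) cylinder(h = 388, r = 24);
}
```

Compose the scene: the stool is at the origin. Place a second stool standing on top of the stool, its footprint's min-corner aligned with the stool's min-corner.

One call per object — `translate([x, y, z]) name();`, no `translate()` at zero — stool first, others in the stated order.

stool();
translate([0, 0, 436]) stool_2();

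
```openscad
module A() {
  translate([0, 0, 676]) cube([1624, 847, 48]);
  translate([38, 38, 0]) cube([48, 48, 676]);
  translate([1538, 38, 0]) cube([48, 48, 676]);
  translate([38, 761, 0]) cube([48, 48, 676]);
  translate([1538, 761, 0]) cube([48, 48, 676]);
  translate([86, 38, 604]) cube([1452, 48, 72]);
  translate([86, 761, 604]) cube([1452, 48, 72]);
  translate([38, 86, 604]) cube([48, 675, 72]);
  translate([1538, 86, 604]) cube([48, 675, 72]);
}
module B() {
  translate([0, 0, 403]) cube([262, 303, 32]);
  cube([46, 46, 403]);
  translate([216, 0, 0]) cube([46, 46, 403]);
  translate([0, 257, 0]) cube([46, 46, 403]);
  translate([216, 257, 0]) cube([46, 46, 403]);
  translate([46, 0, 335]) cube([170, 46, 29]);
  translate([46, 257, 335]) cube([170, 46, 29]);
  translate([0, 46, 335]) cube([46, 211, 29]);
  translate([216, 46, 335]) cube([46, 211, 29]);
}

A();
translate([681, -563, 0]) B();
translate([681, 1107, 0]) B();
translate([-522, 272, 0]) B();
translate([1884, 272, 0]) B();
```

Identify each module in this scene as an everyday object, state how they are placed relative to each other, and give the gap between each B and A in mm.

A is a table. B is a stool. Four stools sit around the table at the −y, +y, −x, +x sides. The gap between each stool and the table is 260 mm.

Each stool's nearest face is 260 mm from the table's bounding box.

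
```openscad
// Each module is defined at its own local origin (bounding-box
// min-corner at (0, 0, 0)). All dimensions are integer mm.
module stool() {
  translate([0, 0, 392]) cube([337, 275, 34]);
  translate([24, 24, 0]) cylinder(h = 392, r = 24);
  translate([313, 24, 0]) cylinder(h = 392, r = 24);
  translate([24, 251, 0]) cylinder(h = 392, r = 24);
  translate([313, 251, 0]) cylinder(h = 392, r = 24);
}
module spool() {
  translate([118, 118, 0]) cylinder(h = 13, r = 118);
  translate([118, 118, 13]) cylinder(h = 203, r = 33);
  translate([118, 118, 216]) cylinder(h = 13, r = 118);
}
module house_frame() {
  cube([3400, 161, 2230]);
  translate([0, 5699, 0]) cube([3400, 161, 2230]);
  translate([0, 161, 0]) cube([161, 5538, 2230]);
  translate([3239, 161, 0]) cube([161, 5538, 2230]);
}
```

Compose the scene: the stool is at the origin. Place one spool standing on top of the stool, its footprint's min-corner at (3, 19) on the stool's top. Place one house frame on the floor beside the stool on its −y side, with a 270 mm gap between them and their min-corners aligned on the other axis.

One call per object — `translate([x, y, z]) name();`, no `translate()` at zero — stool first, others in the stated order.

stool();
translate([3, 19, 426]) spool();
translate([0, -6130, 0]) house_frame();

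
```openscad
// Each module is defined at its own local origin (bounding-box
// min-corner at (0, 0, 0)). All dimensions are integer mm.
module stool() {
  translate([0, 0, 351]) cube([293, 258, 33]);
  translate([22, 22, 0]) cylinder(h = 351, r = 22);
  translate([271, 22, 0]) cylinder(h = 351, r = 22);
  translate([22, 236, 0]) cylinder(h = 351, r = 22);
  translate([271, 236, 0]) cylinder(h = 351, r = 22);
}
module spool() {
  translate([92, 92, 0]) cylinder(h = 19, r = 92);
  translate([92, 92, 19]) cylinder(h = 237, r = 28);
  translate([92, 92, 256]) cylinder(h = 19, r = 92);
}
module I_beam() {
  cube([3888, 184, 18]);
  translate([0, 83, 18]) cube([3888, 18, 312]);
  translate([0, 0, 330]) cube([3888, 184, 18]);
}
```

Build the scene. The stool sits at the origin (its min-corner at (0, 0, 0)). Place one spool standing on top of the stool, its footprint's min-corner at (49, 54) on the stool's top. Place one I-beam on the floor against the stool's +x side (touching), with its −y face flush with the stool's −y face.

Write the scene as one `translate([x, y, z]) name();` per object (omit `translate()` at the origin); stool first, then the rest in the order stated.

stool();
translate([49, 54, 384]) spool();
translate([293, 0, 0]) I_beam();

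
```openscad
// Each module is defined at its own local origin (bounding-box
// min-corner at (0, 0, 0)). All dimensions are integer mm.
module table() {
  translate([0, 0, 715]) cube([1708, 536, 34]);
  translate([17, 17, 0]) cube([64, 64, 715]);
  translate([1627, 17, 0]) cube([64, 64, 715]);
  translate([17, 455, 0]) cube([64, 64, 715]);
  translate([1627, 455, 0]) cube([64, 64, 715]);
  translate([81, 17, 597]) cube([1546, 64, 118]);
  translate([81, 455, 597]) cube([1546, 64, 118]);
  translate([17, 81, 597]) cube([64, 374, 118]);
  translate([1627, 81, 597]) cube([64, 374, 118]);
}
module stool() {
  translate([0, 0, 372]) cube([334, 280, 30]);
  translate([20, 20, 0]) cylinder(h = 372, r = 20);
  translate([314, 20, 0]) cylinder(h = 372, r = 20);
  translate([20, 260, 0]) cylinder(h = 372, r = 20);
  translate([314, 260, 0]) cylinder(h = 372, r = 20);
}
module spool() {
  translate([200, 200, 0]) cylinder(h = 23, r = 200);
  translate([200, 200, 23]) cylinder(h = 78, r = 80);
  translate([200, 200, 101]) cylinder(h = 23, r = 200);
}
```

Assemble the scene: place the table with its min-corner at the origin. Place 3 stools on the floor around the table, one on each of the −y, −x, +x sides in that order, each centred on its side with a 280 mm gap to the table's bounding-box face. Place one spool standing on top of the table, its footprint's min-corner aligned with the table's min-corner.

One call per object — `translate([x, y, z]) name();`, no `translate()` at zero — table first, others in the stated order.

table();
translate([687, -560, 0]) stool();
translate([-614, 128, 0]) stool();
translate([1988, 128, 0]) stool();
translate([0, 0, 749]) spool();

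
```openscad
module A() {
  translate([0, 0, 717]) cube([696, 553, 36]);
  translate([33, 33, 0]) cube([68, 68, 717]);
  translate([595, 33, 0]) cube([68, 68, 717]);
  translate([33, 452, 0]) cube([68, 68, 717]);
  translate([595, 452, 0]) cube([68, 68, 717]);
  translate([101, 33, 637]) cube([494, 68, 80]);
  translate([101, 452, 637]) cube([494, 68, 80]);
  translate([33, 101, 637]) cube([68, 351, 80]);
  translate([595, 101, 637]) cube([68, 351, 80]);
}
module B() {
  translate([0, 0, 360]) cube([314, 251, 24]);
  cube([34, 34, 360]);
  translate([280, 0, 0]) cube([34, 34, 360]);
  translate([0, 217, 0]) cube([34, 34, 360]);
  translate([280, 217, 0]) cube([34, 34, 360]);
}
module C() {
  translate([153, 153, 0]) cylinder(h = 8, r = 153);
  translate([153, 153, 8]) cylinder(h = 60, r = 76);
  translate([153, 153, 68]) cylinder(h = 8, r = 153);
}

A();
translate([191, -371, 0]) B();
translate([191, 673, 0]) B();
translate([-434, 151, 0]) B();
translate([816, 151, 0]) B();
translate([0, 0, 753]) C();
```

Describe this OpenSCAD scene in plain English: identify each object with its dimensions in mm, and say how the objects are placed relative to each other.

A is a table: top 696 mm (x) × 553 mm (y), 36 mm thick, upper face at z = 753 mm, on four 68×68 mm square legs, each inset 33 mm from the nearest pair of top edges, running from z = 0 to the bottom of the top. Four apron rails, 68 mm thick and 80 mm tall, run between adjacent legs with their top edges flush with the underside of the top and their outer faces flush with the legs' outer faces.

B is a four-legged stool. The seat is a 314×251×24 mm slab whose top surface is at z = 384 mm; four square legs, each 34×34 mm in cross-section, run from the floor (z = 0) to the underside of the seat, each flush with a corner of the seat.

C is a spool: two coaxial disc flanges of radius 153 mm and thickness 8 mm, joined by a core cylinder of radius 76 mm and height 60 mm. The lower flange rests on z = 0 and the three cylinders share a vertical axis.

Four stools sit around the table at the −y, +y, −x, +x sides. The spool is on top of the table.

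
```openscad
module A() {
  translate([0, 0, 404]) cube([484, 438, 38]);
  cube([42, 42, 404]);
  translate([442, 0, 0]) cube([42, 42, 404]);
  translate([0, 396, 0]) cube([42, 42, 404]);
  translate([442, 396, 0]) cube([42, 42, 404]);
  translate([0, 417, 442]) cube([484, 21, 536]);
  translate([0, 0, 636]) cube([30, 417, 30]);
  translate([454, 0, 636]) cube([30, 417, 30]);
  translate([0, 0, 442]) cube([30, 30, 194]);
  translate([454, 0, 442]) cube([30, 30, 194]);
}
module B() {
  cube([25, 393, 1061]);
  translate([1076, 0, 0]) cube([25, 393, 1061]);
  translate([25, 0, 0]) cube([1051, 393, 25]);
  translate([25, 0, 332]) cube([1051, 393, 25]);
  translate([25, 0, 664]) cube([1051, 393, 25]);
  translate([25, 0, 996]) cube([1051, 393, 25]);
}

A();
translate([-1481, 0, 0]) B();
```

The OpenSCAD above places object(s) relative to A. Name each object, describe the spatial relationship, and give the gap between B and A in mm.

A is a chair. B is a bookshelf. The bookshelf is on the floor beside the chair on its −x side. The gap between the bookshelf and the chair is 380 mm.

The bookshelf's nearest face is 380 mm from the chair's −x face.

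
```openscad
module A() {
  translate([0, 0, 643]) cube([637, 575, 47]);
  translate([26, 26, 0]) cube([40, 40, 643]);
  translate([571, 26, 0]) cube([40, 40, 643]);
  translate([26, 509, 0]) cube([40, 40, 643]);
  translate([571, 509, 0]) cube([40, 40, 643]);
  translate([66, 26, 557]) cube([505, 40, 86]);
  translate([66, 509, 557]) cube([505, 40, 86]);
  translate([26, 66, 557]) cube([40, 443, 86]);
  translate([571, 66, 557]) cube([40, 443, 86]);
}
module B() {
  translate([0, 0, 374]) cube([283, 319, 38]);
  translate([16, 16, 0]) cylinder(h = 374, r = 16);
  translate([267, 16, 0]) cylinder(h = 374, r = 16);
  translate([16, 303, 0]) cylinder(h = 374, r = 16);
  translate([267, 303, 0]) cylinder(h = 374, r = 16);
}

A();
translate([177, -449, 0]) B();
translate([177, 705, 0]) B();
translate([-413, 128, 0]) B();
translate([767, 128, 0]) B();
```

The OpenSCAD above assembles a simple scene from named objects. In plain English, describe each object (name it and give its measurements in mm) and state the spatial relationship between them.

A is a table with a 637×575 mm rectangular top, 47 mm thick, top surface at z = 690 mm, supported by four 40×40 mm square legs, each inset 26 mm from the nearest pair of top edges, running from the floor. Four apron rails, 40 mm thick and 86 mm tall, run between adjacent legs with their top edges flush with the underside of the top and their outer faces flush with the legs' outer faces.

B is a four-legged stool. The seat is 283×319 mm, 38 mm thick, top at z = 412 mm. It stands on four round legs, each 32 mm in diameter, from z = 0 to the seat underside, each leg's axis is inset half a diameter from the nearest pair of seat edges (so the leg's bounding box is flush with the corner).

Four stools sit around the table at the −y, +y, −x, +x sides.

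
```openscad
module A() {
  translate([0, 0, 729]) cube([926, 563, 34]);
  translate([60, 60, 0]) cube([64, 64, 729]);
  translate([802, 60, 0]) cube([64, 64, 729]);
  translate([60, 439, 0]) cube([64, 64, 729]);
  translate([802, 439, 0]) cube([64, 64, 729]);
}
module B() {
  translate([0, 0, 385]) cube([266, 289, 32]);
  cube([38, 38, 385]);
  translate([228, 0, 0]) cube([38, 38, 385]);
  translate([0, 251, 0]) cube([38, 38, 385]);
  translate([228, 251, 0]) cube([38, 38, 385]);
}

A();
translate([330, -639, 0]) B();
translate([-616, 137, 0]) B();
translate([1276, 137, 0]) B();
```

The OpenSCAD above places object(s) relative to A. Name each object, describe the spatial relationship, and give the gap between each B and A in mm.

Each stool's nearest face is 350 mm from the table's bounding box.

A is a table. B is a stool. Three stools sit around the table at the −y, −x, +x sides. The gap between each stool and the table is 350 mm.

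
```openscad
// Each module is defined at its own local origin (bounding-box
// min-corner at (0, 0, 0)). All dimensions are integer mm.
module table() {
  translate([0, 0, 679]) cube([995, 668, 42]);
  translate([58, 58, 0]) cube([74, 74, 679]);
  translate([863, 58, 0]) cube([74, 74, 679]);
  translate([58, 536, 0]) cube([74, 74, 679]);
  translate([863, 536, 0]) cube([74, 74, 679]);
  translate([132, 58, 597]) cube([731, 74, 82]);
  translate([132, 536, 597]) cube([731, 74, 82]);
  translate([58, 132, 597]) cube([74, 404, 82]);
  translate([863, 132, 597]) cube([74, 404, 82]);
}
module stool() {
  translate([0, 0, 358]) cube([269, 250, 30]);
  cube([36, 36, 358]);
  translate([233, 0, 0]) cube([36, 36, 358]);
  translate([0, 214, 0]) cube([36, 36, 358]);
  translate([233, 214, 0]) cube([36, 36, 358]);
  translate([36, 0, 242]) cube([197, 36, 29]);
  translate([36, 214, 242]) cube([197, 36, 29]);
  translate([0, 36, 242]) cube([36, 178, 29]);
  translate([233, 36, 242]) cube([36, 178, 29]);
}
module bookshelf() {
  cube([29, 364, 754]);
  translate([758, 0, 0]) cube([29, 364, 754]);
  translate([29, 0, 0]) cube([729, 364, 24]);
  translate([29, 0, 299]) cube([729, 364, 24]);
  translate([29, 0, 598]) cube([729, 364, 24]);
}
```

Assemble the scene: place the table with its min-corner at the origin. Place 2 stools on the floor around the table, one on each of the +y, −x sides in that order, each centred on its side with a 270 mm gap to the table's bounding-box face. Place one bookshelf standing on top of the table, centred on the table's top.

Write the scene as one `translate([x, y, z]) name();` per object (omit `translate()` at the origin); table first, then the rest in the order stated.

table();
translate([363, 938, 0]) stool();
translate([-539, 209, 0]) stool();
translate([104, 152, 721]) bookshelf();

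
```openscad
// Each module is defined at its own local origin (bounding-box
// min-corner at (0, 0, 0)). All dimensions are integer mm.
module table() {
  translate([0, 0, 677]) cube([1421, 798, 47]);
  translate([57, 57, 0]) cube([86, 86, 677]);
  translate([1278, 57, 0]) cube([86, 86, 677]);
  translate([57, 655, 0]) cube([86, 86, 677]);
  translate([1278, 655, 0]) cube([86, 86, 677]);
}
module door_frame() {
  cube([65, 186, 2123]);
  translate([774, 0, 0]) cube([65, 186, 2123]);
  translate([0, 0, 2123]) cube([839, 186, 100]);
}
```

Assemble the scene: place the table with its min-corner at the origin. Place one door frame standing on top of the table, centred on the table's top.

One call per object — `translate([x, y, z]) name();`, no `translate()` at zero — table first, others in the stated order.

table();
translate([291, 306, 724]) door_frame();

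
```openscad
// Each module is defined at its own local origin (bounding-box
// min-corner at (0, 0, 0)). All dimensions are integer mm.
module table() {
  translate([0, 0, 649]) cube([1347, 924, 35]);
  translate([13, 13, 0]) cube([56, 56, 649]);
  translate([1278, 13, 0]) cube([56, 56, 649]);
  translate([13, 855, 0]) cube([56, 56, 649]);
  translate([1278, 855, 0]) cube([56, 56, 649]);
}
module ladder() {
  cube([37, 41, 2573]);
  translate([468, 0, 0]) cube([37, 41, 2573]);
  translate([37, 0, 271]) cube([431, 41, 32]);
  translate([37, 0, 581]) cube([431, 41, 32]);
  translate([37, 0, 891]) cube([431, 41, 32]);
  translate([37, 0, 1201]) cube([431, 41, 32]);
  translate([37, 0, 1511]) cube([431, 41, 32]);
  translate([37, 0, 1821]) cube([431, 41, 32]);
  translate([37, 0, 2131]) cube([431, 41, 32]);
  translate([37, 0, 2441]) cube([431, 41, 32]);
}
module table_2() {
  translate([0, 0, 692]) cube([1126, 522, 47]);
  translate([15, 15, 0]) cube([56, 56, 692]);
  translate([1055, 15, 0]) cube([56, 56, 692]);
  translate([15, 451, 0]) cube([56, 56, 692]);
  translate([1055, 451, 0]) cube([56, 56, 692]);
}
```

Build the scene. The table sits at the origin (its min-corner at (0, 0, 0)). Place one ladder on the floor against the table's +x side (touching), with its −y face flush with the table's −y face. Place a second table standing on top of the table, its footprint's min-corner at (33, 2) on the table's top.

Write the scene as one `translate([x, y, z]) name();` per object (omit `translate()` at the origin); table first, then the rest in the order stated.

table();
translate([1347, 0, 0]) ladder();
translate([33, 2, 684]) table_2();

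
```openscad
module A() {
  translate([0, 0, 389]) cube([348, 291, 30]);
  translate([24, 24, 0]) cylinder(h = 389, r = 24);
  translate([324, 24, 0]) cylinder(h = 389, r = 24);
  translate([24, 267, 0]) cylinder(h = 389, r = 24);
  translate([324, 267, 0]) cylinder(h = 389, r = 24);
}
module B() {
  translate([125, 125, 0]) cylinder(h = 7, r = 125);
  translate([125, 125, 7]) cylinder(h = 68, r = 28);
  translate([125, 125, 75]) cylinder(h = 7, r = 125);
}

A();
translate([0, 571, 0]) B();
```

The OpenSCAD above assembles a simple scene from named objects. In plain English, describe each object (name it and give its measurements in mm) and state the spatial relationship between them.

A is a four-legged stool. The seat is 348×291 mm, 30 mm thick, top at z = 419 mm. It stands on four round legs, each 48 mm in diameter, from z = 0 to the seat underside, each leg's axis is inset half a diameter from the nearest pair of seat edges (so the leg's bounding box is flush with the corner).

B is a spool: two coaxial disc flanges of radius 125 mm and thickness 7 mm, joined by a core cylinder of radius 28 mm and height 68 mm. The lower flange rests on z = 0 and the three cylinders share a vertical axis.

The spool is on the floor beside the stool on its +y side.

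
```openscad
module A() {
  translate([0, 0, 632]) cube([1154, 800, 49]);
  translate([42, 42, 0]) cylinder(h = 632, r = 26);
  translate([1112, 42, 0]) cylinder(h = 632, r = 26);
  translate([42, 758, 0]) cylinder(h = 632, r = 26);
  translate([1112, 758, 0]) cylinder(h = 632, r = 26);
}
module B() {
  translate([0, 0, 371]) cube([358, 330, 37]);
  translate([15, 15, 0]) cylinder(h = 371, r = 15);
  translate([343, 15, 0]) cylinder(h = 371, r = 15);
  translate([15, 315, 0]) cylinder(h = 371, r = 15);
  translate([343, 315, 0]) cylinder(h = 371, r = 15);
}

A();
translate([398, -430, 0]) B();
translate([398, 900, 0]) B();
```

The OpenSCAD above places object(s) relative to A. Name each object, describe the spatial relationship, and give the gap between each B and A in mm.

A is a table. B is a stool. Two stools sit around the table at the −y, +y sides. The gap between each stool and the table is 100 mm.

Each stool's nearest face is 100 mm from the table's bounding box.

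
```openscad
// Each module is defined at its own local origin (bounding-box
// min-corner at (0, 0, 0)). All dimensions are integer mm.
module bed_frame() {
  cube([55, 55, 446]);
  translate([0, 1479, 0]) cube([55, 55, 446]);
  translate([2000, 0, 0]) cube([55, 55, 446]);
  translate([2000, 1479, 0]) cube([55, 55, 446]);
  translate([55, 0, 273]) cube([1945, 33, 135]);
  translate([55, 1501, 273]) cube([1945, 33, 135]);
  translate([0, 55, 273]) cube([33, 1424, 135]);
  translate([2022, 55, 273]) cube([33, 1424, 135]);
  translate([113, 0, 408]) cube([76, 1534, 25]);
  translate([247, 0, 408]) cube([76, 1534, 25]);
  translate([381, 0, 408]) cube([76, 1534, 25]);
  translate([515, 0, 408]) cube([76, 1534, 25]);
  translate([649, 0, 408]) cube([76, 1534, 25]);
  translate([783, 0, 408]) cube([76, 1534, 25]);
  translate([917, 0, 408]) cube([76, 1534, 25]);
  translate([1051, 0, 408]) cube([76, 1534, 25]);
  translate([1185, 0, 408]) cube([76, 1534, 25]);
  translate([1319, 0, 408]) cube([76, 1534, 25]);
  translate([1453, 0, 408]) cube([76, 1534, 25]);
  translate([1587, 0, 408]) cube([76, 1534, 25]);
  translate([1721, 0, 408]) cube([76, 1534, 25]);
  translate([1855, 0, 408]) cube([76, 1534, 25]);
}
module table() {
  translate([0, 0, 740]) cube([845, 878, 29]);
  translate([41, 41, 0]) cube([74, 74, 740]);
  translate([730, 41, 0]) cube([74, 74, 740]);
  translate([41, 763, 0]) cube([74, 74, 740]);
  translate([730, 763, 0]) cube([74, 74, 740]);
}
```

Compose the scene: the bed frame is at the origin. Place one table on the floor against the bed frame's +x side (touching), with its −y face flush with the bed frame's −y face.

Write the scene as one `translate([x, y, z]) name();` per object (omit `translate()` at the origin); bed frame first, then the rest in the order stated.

bed_frame();
translate([2055, 0, 0]) table();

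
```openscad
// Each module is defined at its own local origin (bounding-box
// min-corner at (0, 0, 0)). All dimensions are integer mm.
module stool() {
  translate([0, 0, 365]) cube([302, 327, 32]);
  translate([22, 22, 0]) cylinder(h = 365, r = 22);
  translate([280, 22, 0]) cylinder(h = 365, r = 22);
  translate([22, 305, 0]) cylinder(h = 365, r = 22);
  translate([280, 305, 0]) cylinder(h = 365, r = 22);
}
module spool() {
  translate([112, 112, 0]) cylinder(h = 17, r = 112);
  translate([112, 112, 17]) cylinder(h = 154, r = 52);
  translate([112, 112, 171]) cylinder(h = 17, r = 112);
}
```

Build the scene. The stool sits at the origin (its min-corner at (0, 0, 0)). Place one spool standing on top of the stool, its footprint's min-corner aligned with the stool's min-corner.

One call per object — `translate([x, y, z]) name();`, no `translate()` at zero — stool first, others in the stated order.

stool();
translate([0, 0, 397]) spool();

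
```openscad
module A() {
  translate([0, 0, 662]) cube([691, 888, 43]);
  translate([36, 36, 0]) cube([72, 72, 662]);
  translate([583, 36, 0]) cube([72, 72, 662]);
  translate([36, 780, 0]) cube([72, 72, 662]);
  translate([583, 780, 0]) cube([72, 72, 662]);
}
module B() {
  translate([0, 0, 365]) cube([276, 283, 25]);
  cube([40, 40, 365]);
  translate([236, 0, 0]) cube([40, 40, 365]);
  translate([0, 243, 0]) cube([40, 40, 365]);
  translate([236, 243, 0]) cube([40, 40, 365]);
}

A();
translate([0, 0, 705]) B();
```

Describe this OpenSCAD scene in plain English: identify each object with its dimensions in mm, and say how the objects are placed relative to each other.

A is a table: top 691 mm (x) × 888 mm (y), 43 mm thick, upper face at z = 705 mm, on four 72×72 mm square legs, each inset 36 mm from the nearest pair of top edges, running from z = 0 to the bottom of the top.

B is a simple wooden stool: a rectangular seat 276 mm (x) by 283 mm (y), 25 mm thick, top face at z = 390 mm, on four square legs, each 40×40 mm in cross-section. The legs rest on z = 0, each flush with a corner of the seat.

The stool is on top of the table.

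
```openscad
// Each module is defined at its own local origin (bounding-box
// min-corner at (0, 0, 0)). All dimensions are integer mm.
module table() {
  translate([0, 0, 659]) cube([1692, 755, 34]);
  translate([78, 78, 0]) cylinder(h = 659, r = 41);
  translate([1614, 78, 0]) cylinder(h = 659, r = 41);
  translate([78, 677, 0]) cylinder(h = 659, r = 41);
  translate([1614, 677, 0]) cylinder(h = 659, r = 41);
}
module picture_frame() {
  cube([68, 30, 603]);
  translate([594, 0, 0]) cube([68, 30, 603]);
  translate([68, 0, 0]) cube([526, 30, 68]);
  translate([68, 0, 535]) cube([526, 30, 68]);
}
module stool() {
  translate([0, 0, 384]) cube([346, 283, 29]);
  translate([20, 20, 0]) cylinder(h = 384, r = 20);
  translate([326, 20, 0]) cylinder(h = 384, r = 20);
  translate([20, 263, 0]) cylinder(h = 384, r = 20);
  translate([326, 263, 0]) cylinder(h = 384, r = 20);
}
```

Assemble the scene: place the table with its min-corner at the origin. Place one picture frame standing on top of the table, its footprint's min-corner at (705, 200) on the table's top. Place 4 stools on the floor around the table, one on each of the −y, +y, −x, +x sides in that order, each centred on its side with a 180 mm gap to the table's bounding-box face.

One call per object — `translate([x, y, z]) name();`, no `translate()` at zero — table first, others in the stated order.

table();
translate([705, 200, 693]) picture_frame();
translate([673, -463, 0]) stool();
translate([673, 935, 0]) stool();
translate([-526, 236, 0]) stool();
translate([1872, 236, 0]) stool();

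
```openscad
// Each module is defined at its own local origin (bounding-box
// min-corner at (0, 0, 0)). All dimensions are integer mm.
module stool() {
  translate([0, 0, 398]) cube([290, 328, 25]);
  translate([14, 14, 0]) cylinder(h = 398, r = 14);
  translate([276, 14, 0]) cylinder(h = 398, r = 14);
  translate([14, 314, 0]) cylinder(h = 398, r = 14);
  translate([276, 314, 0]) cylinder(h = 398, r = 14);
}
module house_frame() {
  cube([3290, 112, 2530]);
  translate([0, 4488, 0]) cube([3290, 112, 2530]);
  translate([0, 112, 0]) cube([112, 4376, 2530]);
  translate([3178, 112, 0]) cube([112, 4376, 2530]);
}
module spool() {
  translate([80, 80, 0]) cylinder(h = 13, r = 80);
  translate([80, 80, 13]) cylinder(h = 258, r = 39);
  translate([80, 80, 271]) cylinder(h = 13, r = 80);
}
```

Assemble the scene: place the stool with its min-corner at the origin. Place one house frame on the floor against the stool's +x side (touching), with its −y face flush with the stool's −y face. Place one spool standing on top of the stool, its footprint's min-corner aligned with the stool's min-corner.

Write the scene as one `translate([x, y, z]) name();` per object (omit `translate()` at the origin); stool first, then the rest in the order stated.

stool();
translate([290, 0, 0]) house_frame();
translate([0, 0, 423]) spool();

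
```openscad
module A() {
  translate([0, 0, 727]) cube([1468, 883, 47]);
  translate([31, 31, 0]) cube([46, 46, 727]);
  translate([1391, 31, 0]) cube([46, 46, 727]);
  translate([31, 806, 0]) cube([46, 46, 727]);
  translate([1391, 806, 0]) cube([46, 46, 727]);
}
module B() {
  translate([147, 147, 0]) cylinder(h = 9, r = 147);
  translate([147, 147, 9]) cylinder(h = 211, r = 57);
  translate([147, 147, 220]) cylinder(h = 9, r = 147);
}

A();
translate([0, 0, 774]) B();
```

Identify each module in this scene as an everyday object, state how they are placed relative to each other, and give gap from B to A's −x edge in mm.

The spool's min-x is at 0; the table's min-x is 0; gap = 0 mm.

A is a table. B is a spool. The spool is on top of the table. The gap from the spool to the table's −x edge is 0 mm.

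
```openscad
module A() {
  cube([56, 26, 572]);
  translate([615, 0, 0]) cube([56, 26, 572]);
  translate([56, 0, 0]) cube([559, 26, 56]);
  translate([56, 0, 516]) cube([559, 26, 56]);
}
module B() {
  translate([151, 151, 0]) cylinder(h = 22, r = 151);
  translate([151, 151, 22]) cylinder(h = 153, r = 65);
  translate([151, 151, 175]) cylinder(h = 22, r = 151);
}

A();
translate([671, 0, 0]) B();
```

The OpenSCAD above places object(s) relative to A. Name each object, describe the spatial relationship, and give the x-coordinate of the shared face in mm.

A is a picture frame. B is a spool. The spool is against the picture frame's +x side, with their −y faces flush. The x-coordinate of the shared face is 671 mm.

The picture frame's +x face and the spool's −x face are both at x = 671 mm.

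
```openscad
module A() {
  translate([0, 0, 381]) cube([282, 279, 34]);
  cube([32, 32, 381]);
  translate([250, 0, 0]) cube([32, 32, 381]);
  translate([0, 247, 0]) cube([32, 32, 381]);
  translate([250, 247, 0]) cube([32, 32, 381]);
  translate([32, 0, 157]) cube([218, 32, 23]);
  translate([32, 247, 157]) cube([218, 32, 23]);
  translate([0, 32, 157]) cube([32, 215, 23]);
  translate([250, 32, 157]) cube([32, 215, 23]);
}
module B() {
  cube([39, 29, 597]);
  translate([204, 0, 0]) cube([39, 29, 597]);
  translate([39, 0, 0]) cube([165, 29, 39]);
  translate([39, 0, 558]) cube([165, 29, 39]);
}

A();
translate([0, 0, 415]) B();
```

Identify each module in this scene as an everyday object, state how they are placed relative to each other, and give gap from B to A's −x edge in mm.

A is a stool. B is a picture frame. The picture frame is on top of the stool. The gap from the picture frame to the stool's −x edge is 0 mm.

The picture frame's min-x is at 0; the stool's min-x is 0; gap = 0 mm.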